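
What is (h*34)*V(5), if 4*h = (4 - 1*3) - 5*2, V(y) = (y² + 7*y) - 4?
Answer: -4284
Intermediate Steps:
V(y) = -4 + y² + 7*y
h = -9/4 (h = ((4 - 1*3) - 5*2)/4 = ((4 - 3) - 10)/4 = (1 - 10)/4 = (¼)*(-9) = -9/4 ≈ -2.2500)
(h*34)*V(5) = (-9/4*34)*(-4 + 5² + 7*5) = -153*(-4 + 25 + 35)/2 = -153/2*56 = -4284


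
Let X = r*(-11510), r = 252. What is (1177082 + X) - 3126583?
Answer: -4850021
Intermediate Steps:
X = -2900520 (X = 252*(-11510) = -2900520)
(1177082 + X) - 3126583 = (1177082 - 2900520) - 3126583 = -1723438 - 3126583 = -4850021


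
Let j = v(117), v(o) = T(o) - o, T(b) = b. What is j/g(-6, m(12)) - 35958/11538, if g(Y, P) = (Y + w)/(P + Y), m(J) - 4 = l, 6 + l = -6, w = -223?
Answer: -5993/1923 ≈ -3.1165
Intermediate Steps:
l = -12 (l = -6 - 6 = -12)
m(J) = -8 (m(J) = 4 - 12 = -8)
v(o) = 0 (v(o) = o - o = 0)
g(Y, P) = (-223 + Y)/(P + Y) (g(Y, P) = (Y - 223)/(P + Y) = (-223 + Y)/(P + Y))
j = 0
j/g(-6, m(12)) - 35958/11538 = 0/(((-223 - 6)/(-8 - 6))) - 35958/11538 = 0/((-229/(-14))) - 35958*1/11538 = 0/((-1/14*(-229))) - 5993/1923 = 0/(229/14) - 5993/1923 = 0*(14/229) - 5993/1923 = 0 - 5993/1923 = -5993/1923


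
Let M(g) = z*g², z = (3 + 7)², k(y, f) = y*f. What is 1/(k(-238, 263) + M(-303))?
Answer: 1/9118306 ≈ 1.0967e-7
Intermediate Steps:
k(y, f) = f*y
z = 100 (z = 10² = 100)
M(g) = 100*g²
1/(k(-238, 263) + M(-303)) = 1/(263*(-238) + 100*(-303)²) = 1/(-62594 + 100*91809) = 1/(-62594 + 9180900) = 1/9118306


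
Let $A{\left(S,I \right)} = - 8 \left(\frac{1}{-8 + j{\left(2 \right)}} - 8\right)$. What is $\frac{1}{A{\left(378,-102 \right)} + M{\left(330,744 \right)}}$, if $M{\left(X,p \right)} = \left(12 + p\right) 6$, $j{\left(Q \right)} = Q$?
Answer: $\frac{3}{13804} \approx 0.00021733$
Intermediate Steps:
$M{\left(X,p \right)} = 72 + 6 p$
$A{\left(S,I \right)} = \frac{196}{3}$ ($A{\left(S,I \right)} = - 8 \left(\frac{1}{-8 + 2} - 8\right) = - 8 \left(\frac{1}{-6} - 8\right) = - 8 \left(- \frac{1}{6} - 8\right) = \left(-8\right) \left(- \frac{49}{6}\right) = \frac{196}{3}$)
$\frac{1}{A{\left(378,-102 \right)} + M{\left(330,744 \right)}} = \frac{1}{\frac{196}{3} + \left(72 + 6 \cdot 744\right)} = \frac{1}{\frac{196}{3} + \left(72 + 4464\right)} = \frac{1}{\frac{196}{3} + 4536} = \frac{1}{\frac{13804}{3}} = \frac{3}{13804}$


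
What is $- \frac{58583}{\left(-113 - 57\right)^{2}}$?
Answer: $- \frac{58583}{28900} \approx -2.0271$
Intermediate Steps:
$- \frac{58583}{\left(-113 - 57\right)^{2}} = - \frac{58583}{\left(-170\right)^{2}} = - \frac{58583}{28900}$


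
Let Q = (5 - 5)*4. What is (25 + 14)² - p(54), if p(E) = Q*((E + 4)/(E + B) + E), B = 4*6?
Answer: 1521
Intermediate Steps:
B = 24
Q = 0 (Q = 0*4 = 0)
p(E) = 0 (p(E) = 0*((E + 4)/(E + 24) + E) = 0*((4 + E)/(24 + E) + E) = 0*(E + (4 + E)/(24 + E)) = 0)
(25 + 14)² - p(54) = (25 + 14)² - 1*0 = 39² + 0 = 1521 + 0 = 1521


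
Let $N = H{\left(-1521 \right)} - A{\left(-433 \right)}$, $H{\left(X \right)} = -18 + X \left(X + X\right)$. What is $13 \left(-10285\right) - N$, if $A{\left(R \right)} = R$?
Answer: $-4761002$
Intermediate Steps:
$H{\left(X \right)} = -18 + 2 X^{2}$ ($H{\left(X \right)} = -18 + X 2 X = -18 + 2 X^{2}$)
$N = 4627297$ ($N = \left(-18 + 2 \left(-1521\right)^{2}\right) - -433 = \left(-18 + 2 \cdot 2313441\right) + 433 = \left(-18 + 4626882\right) + 433 = 4626864 + 433 = 4627297$)
$13 \left(-10285\right) - N = 13 \left(-10285\right) - 4627297 = -133705 - 4627297 = -4761002$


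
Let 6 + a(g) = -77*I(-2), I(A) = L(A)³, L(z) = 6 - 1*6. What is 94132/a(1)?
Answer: -47066/3 ≈ -15689.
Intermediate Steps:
L(z) = 0 (L(z) = 6 - 6 = 0)
I(A) = 0 (I(A) = 0³ = 0)
a(g) = -6 (a(g) = -6 - 77*0 = -6 + 0 = -6)
94132/a(1) = 94132/(-6) = 94132*(-⅙) = -47066/3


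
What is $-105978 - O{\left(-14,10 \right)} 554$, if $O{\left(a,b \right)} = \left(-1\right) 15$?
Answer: $-97668$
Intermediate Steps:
$O{\left(a,b \right)} = -15$
$-105978 - O{\left(-14,10 \right)} 554 = -105978 - \left(-15\right) 554 = -105978 - -8310 = -105978 + 8310 = -97668$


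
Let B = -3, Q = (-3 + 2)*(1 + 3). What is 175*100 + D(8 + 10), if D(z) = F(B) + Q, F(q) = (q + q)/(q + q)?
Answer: 17497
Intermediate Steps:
Q = -4 (Q = -1*4 = -4)
F(q) = 1 (F(q) = (2*q)/((2*q)) = (2*q)*(1/(2*q)) = 1)
D(z) = -3 (D(z) = 1 - 4 = -3)
175*100 + D(8 + 10) = 175*100 - 3 = 17500 - 3 = 17497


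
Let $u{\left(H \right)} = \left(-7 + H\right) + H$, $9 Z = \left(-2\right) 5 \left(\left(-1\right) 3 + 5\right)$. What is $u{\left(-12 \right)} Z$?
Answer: $\frac{620}{9} \approx 68.889$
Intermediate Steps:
$Z = - \frac{20}{9}$ ($Z = \frac{\left(-2\right) 5 \left(\left(-1\right) 3 + 5\right)}{9} = \frac{\left(-10\right) \left(-3 + 5\right)}{9} = \frac{\left(-10\right) 2}{9} = \frac{1}{9} \left(-20\right) = - \frac{20}{9} \approx -2.2222$)
$u{\left(H \right)} = -7 + 2 H$
$u{\left(-12 \right)} Z = \left(-7 + 2 \left(-12\right)\right) \left(- \frac{20}{9}\right) = \left(-7 - 24\right) \left(- \frac{20}{9}\right) = \left(-31\right) \left(- \frac{20}{9}\right) = \frac{620}{9}$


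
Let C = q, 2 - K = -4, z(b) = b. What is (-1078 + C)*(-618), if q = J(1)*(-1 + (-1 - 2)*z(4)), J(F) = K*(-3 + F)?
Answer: 569796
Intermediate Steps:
K = 6 (K = 2 - 1*(-4) = 2 + 4 = 6)
J(F) = -18 + 6*F (J(F) = 6*(-3 + F) = -18 + 6*F)
q = 156 (q = (-18 + 6*1)*(-1 + (-1 - 2)*4) = (-18 + 6)*(-1 - 3*4) = -12*(-1 - 12) = -12*(-13) = 156)
C = 156
(-1078 + C)*(-618) = (-1078 + 156)*(-618) = -922*(-618) = 569796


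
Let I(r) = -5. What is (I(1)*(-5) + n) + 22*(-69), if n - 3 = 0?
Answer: -1490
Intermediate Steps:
n = 3 (n = 3 + 0 = 3)
(I(1)*(-5) + n) + 22*(-69) = (-5*(-5) + 3) + 22*(-69) = (25 + 3) - 1518 = 28 - 1518 = -1490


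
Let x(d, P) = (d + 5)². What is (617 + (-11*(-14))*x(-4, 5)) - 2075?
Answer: -1304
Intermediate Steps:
x(d, P) = (5 + d)²
(617 + (-11*(-14))*x(-4, 5)) - 2075 = (617 + (-11*(-14))*(5 - 4)²) - 2075 = (617 + 154*1²) - 2075 = (617 + 154*1) - 2075 = (617 + 154) - 2075 = 771 - 2075 = -1304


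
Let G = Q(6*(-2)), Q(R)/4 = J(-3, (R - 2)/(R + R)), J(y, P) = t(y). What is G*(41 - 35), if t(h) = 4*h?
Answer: -288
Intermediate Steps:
J(y, P) = 4*y
Q(R) = -48 (Q(R) = 4*(4*(-3)) = 4*(-12) = -48)
G = -48
G*(41 - 35) = -48*(41 - 35) = -48*6 = -288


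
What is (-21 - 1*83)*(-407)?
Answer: 42328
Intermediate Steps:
(-21 - 1*83)*(-407) = (-21 - 83)*(-407) = -104*(-407) = 42328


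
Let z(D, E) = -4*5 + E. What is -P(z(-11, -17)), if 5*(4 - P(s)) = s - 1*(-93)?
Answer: 36/5 ≈ 7.2000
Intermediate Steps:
z(D, E) = -20 + E
P(s) = -73/5 - s/5 (P(s) = 4 - (s - 1*(-93))/5 = 4 - (s + 93)/5 = 4 - (93 + s)/5 = 4 + (-93/5 - s/5) = -73/5 - s/5)
-P(z(-11, -17)) = -(-73/5 - (-20 - 17)/5) = -(-73/5 - ⅕*(-37)) = -(-73/5 + 37/5) = -1*(-36/5) = 36/5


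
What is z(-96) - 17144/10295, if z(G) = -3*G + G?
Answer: 1959496/10295 ≈ 190.33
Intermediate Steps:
z(G) = -2*G
z(-96) - 17144/10295 = -2*(-96) - 17144/10295 = 192 - 17144/10295 = 1959496/10295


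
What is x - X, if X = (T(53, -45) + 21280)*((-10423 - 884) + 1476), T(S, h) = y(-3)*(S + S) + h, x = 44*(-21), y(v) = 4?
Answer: 212928705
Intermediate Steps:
x = -924
T(S, h) = h + 8*S (T(S, h) = 4*(S + S) + h = 4*(2*S) + h = 8*S + h = h + 8*S)
X = -212929629 (X = ((-45 + 8*53) + 21280)*((-10423 - 884) + 1476) = ((-45 + 424) + 21280)*(-11307 + 1476) = (379 + 21280)*(-9831) = 21659*(-9831) = -212929629)
x - X = -924 - 1*(-212929629) = -924 + 212929629 = 212928705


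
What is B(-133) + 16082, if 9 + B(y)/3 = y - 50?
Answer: 15506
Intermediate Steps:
B(y) = -177 + 3*y (B(y) = -27 + 3*(y - 50) = -27 + 3*(-50 + y) = -27 + (-150 + 3*y) = -177 + 3*y)
B(-133) + 16082 = (-177 + 3*(-133)) + 16082 = (-177 - 399) + 16082 = -576 + 16082 = 15506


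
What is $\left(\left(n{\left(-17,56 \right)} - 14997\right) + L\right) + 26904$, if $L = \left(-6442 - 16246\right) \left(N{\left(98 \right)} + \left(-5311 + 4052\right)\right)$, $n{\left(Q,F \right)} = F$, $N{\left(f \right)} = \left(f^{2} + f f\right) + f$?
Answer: $-409438373$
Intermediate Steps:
$N{\left(f \right)} = f + 2 f^{2}$ ($N{\left(f \right)} = \left(f^{2} + f^{2}\right) + f = 2 f^{2} + f = f + 2 f^{2}$)
$L = -409450336$ ($L = \left(-6442 - 16246\right) \left(98 \left(1 + 2 \cdot 98\right) + \left(-5311 + 4052\right)\right) = - 22688 \left(98 \left(1 + 196\right) - 1259\right) = - 22688 \left(98 \cdot 197 - 1259\right) = - 22688 \left(19306 - 1259\right) = \left(-22688\right) 18047 = -409450336$)
$\left(\left(n{\left(-17,56 \right)} - 14997\right) + L\right) + 26904 = \left(\left(56 - 14997\right) - 409450336\right) + 26904 = \left(-14941 - 409450336\right) + 26904 = -409465277 + 26904 = -409438373$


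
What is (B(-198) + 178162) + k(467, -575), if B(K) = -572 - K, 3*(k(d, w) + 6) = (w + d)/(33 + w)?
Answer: 48178940/271 ≈ 1.7778e+5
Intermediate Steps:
k(d, w) = -6 + (d + w)/(3*(33 + w)) (k(d, w) = -6 + ((w + d)/(33 + w))/3 = -6 + ((d + w)/(33 + w))/3 = -6 + (d + w)/(3*(33 + w)))
(B(-198) + 178162) + k(467, -575) = ((-572 - 1*(-198)) + 178162) + (-594 + 467 - 17*(-575))/(3*(33 - 575)) = ((-572 + 198) + 178162) + (⅓)*(-594 + 467 + 9775)/(-542) = (-374 + 178162) + (⅓)*(-1/542)*9648 = 177788 - 1608/271 = 48178940/271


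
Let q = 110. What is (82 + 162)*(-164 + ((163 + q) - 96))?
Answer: 3172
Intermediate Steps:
(82 + 162)*(-164 + ((163 + q) - 96)) = (82 + 162)*(-164 + ((163 + 110) - 96)) = 244*(-164 + (273 - 96)) = 244*(-164 + 177) = 244*13 = 3172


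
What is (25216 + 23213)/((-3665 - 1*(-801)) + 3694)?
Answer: 48429/830 ≈ 58.348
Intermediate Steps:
(25216 + 23213)/((-3665 - 1*(-801)) + 3694) = 48429/((-3665 + 801) + 3694) = 48429/(-2864 + 3694) = 48429/830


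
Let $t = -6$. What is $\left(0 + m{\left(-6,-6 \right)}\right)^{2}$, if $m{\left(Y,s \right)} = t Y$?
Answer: $1296$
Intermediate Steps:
$m{\left(Y,s \right)} = - 6 Y$
$\left(0 + m{\left(-6,-6 \right)}\right)^{2} = \left(0 - -36\right)^{2} = \left(0 + 36\right)^{2} = 36^{2} = 1296$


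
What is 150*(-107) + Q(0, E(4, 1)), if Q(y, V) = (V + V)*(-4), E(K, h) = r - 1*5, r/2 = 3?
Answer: -16058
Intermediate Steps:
r = 6 (r = 2*3 = 6)
E(K, h) = 1 (E(K, h) = 6 - 1*5 = 6 - 5 = 1)
Q(y, V) = -8*V (Q(y, V) = (2*V)*(-4) = -8*V)
150*(-107) + Q(0, E(4, 1)) = 150*(-107) - 8*1 = -16050 - 8 = -16058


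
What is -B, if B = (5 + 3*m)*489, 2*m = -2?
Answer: -978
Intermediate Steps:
m = -1 (m = (1/2)*(-2) = -1)
B = 978 (B = (5 + 3*(-1))*489 = (5 - 3)*489 = 2*489 = 978)
-B = -1*978 = -978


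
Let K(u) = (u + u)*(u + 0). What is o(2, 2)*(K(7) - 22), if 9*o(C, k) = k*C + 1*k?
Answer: 152/3 ≈ 50.667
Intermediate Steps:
K(u) = 2*u**2 (K(u) = (2*u)*u = 2*u**2)
o(C, k) = k/9 + C*k/9 (o(C, k) = (k*C + 1*k)/9 = (C*k + k)/9 = (k + C*k)/9 = k/9 + C*k/9)
o(2, 2)*(K(7) - 22) = ((1/9)*2*(1 + 2))*(2*7**2 - 22) = ((1/9)*2*3)*(2*49 - 22) = 2*(98 - 22)/3 = (2/3)*76 = 152/3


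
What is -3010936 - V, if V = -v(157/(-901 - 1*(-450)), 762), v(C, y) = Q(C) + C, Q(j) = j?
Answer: -1357932450/451 ≈ -3.0109e+6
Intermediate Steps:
v(C, y) = 2*C (v(C, y) = C + C = 2*C)
V = 314/451 (V = -2*157/(-901 - 1*(-450)) = -2*157/(-901 + 450) = -2*157/(-451) = -2*157*(-1/451) = -2*(-157)/451 = -1*(-314/451) = 314/451 ≈ 0.69623)
-3010936 - V = -3010936 - 1*314/451 = -3010936 - 314/451 = -1357932450/451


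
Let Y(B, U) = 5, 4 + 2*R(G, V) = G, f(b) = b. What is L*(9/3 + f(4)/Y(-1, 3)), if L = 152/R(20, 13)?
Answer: 361/5 ≈ 72.200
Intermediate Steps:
R(G, V) = -2 + G/2
L = 19 (L = 152/(-2 + (½)*20) = 152/(-2 + 10) = 152/8 = 152*(⅛) = 19)
L*(9/3 + f(4)/Y(-1, 3)) = 19*(9/3 + 4/5) = 19*(9*(⅓) + 4*(⅕)) = 19*(3 + ⅘) = 19*(19/5) = 361/5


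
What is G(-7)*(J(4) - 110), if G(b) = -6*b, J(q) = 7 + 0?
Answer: -4326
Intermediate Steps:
J(q) = 7
G(-7)*(J(4) - 110) = (-6*(-7))*(7 - 110) = 42*(-103) = -4326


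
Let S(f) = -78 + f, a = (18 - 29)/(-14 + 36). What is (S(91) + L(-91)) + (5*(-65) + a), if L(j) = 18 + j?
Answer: -771/2 ≈ -385.50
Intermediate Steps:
a = -½ (a = -11/22 = -11*1/22 = -½ ≈ -0.50000)
(S(91) + L(-91)) + (5*(-65) + a) = ((-78 + 91) + (18 - 91)) + (5*(-65) - ½) = (13 - 73) + (-325 - ½) = -60 - 651/2 = -771/2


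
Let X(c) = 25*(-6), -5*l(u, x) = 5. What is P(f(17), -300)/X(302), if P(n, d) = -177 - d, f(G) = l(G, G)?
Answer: -41/50 ≈ -0.82000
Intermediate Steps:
l(u, x) = -1 (l(u, x) = -⅕*5 = -1)
f(G) = -1
X(c) = -150
P(f(17), -300)/X(302) = (-177 - 1*(-300))/(-150) = (-177 + 300)*(-1/150) = 123*(-1/150) = -41/50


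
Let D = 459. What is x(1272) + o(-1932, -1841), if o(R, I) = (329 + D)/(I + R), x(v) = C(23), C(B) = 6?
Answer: 21850/3773 ≈ 5.7911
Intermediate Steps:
x(v) = 6
o(R, I) = 788/(I + R) (o(R, I) = (329 + 459)/(I + R) = 788/(I + R))
x(1272) + o(-1932, -1841) = 6 + 788/(-1841 - 1932) = 6 + 788/(-3773) = 6 + 788*(-1/3773) = 6 - 788/3773 = 21850/3773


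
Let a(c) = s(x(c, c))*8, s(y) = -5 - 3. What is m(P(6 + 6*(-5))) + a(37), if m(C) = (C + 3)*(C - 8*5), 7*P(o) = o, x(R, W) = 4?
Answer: -2224/49 ≈ -45.388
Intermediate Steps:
P(o) = o/7
s(y) = -8
m(C) = (-40 + C)*(3 + C) (m(C) = (3 + C)*(C - 40) = (3 + C)*(-40 + C) = (-40 + C)*(3 + C))
a(c) = -64 (a(c) = -8*8 = -64)
m(P(6 + 6*(-5))) + a(37) = (-120 + ((6 + 6*(-5))/7)² - 37*(6 + 6*(-5))/7) - 64 = (-120 + ((6 - 30)/7)² - 37*(6 - 30)/7) - 64 = (-120 + ((⅐)*(-24))² - 37*(-24)/7) - 64 = (-120 + (-24/7)² - 37*(-24/7)) - 64 = (-120 + 576/49 + 888/7) - 64 = 912/49 - 64 = -2224/49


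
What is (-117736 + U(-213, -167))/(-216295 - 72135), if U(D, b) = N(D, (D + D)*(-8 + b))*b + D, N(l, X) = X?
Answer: 12567799/288430 ≈ 43.573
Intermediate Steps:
U(D, b) = D + 2*D*b*(-8 + b) (U(D, b) = ((D + D)*(-8 + b))*b + D = ((2*D)*(-8 + b))*b + D = (2*D*(-8 + b))*b + D = 2*D*b*(-8 + b) + D = D + 2*D*b*(-8 + b))
(-117736 + U(-213, -167))/(-216295 - 72135) = (-117736 - 213*(1 + 2*(-167)*(-8 - 167)))/(-216295 - 72135) = (-117736 - 213*(1 + 2*(-167)*(-175)))/(-288430) = (-117736 - 213*(1 + 58450))*(-1/288430) = (-117736 - 213*58451)*(-1/288430) = (-117736 - 12450063)*(-1/288430) = -12567799*(-1/288430) = 12567799/288430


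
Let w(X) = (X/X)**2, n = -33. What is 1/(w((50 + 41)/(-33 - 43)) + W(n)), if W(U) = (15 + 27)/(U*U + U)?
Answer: 176/183 ≈ 0.96175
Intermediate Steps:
W(U) = 42/(U + U**2) (W(U) = 42/(U**2 + U) = 42/(U + U**2))
w(X) = 1 (w(X) = 1**2 = 1)
1/(w((50 + 41)/(-33 - 43)) + W(n)) = 1/(1 + 42/(-33*(1 - 33))) = 1/(1 + 42*(-1/33)/(-32)) = 1/(1 + 42*(-1/33)*(-1/32)) = 1/(1 + 7/176) = 1/(183/176) = 176/183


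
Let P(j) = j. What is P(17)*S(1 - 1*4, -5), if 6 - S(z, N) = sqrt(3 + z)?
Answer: 102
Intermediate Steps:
S(z, N) = 6 - sqrt(3 + z)
P(17)*S(1 - 1*4, -5) = 17*(6 - sqrt(3 + (1 - 1*4))) = 17*(6 - sqrt(3 + (1 - 4))) = 17*(6 - sqrt(3 - 3)) = 17*(6 - sqrt(0)) = 17*(6 - 1*0) = 17*(6 + 0) = 17*6 = 102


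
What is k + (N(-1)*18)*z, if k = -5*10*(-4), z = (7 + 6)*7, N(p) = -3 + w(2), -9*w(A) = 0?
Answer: -4714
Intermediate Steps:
w(A) = 0 (w(A) = -1/9*0 = 0)
N(p) = -3 (N(p) = -3 + 0 = -3)
z = 91 (z = 13*7 = 91)
k = 200 (k = -50*(-4) = 200)
k + (N(-1)*18)*z = 200 - 3*18*91 = 200 - 54*91 = 200 - 4914 = -4714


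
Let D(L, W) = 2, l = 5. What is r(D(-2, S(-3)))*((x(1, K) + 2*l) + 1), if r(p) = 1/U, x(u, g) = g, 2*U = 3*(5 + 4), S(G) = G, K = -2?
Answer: ⅔ ≈ 0.66667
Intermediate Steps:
U = 27/2 (U = (3*(5 + 4))/2 = (3*9)/2 = (½)*27 = 27/2 ≈ 13.500)
r(p) = 2/27 (r(p) = 1/(27/2) = 2/27)
r(D(-2, S(-3)))*((x(1, K) + 2*l) + 1) = 2*((-2 + 2*5) + 1)/27 = 2*((-2 + 10) + 1)/27 = 2*(8 + 1)/27 = (2/27)*9 = ⅔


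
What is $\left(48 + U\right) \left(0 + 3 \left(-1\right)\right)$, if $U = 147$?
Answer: $-585$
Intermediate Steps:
$\left(48 + U\right) \left(0 + 3 \left(-1\right)\right) = \left(48 + 147\right) \left(0 + 3 \left(-1\right)\right) = 195 \left(0 - 3\right) = 195 \left(-3\right) = -585$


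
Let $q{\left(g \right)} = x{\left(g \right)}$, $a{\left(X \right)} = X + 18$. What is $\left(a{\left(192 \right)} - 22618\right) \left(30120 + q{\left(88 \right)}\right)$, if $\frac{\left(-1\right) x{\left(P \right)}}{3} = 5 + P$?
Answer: $-668677128$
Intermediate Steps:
$a{\left(X \right)} = 18 + X$
$x{\left(P \right)} = -15 - 3 P$ ($x{\left(P \right)} = - 3 \left(5 + P\right) = -15 - 3 P$)
$q{\left(g \right)} = -15 - 3 g$
$\left(a{\left(192 \right)} - 22618\right) \left(30120 + q{\left(88 \right)}\right) = \left(\left(18 + 192\right) - 22618\right) \left(30120 - 279\right) = \left(210 - 22618\right) \left(30120 - 279\right) = - 22408 \left(30120 - 279\right) = \left(-22408\right) 29841 = -668677128$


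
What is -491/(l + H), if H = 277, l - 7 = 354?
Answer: -491/638 ≈ -0.76959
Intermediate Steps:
l = 361 (l = 7 + 354 = 361)
-491/(l + H) = -491/(361 + 277) = -491/638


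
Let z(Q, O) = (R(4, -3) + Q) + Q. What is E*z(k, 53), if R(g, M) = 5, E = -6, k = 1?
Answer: -42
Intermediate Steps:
z(Q, O) = 5 + 2*Q (z(Q, O) = (5 + Q) + Q = 5 + 2*Q)
E*z(k, 53) = -6*(5 + 2*1) = -6*(5 + 2) = -6*7 = -42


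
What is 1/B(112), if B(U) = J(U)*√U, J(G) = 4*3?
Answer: √7/336 ≈ 0.0078743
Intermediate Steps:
J(G) = 12
B(U) = 12*√U
1/B(112) = 1/(12*√112) = 1/(12*(4*√7)) = 1/(48*√7) = √7/336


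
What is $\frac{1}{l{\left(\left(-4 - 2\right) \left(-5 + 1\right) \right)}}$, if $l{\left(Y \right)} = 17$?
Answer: $\frac{1}{17} \approx 0.058824$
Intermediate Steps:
$\frac{1}{l{\left(\left(-4 - 2\right) \left(-5 + 1\right) \right)}} = \frac{1}{17}$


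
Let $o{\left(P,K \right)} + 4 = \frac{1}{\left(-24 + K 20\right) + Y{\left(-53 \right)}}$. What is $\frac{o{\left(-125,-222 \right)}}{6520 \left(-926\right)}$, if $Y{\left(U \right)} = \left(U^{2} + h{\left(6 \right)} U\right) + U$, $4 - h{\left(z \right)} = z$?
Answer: $\frac{6409}{9672107040} \approx 6.6263 \cdot 10^{-7}$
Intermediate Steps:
$h{\left(z \right)} = 4 - z$
$Y{\left(U \right)} = U^{2} - U$ ($Y{\left(U \right)} = \left(U^{2} + \left(4 - 6\right) U\right) + U = \left(U^{2} - 2 U\right) + U = U^{2} - U$)
$o{\left(P,K \right)} = -4 + \frac{1}{2838 + 20 K}$ ($o{\left(P,K \right)} = -4 + \frac{1}{\left(-24 + K 20\right) - 53 \left(-1 - 53\right)} = -4 + \frac{1}{\left(-24 + 20 K\right) - -2862} = -4 + \frac{1}{\left(-24 + 20 K\right) + 2862} = -4 + \frac{1}{2838 + 20 K}$)
$\frac{o{\left(-125,-222 \right)}}{6520 \left(-926\right)} = \frac{\frac{1}{2} \frac{1}{1419 + 10 \left(-222\right)} \left(-11351 - -17760\right)}{6520 \left(-926\right)} = \frac{\frac{1}{2} \frac{1}{1419 - 2220} \left(-11351 + 17760\right)}{-6037520} = \frac{1}{2} \frac{1}{-801} \cdot 6409 \left(- \frac{1}{6037520}\right) = \frac{1}{2} \left(- \frac{1}{801}\right) 6409 \left(- \frac{1}{6037520}\right) = \left(- \frac{6409}{1602}\right) \left(- \frac{1}{6037520}\right) = \frac{6409}{9672107040}$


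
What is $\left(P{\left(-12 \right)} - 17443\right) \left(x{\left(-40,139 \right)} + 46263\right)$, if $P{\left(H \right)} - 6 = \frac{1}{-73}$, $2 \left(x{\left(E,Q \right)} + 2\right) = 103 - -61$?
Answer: $- \frac{58990097386}{73} \approx -8.0808 \cdot 10^{8}$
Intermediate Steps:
$x{\left(E,Q \right)} = 80$ ($x{\left(E,Q \right)} = -2 + \frac{103 - -61}{2} = -2 + \frac{103 + 61}{2} = -2 + \frac{1}{2} \cdot 164 = -2 + 82 = 80$)
$P{\left(H \right)} = \frac{437}{73}$ ($P{\left(H \right)} = 6 + \frac{1}{-73} = 6 - \frac{1}{73} = \frac{437}{73}$)
$\left(P{\left(-12 \right)} - 17443\right) \left(x{\left(-40,139 \right)} + 46263\right) = \left(\frac{437}{73} - 17443\right) \left(80 + 46263\right) = \left(- \frac{1272902}{73}\right) 46343 = - \frac{58990097386}{73}$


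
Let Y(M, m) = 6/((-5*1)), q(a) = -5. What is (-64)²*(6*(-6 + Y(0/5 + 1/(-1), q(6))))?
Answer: -884736/5 ≈ -1.7695e+5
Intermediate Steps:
Y(M, m) = -6/5 (Y(M, m) = 6/(-5) = 6*(-⅕) = -6/5)
(-64)²*(6*(-6 + Y(0/5 + 1/(-1), q(6)))) = (-64)²*(6*(-6 - 6/5)) = 4096*(6*(-36/5)) = 4096*(-216/5) = -884736/5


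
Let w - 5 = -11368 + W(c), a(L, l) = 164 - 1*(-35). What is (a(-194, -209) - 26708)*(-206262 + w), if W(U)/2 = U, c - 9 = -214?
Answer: 5779889815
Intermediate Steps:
c = -205 (c = 9 - 214 = -205)
W(U) = 2*U
a(L, l) = 199 (a(L, l) = 164 + 35 = 199)
w = -11773 (w = 5 + (-11368 + 2*(-205)) = 5 + (-11368 - 410) = 5 - 11778 = -11773)
(a(-194, -209) - 26708)*(-206262 + w) = (199 - 26708)*(-206262 - 11773) = -26509*(-218035) = 5779889815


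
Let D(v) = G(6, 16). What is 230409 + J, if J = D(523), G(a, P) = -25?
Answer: 230384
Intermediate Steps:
D(v) = -25
J = -25
230409 + J = 230409 - 25 = 230384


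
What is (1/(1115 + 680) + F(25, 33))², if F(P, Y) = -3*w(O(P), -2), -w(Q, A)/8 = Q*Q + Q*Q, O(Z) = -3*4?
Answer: 153934666375681/3222025 ≈ 4.7776e+7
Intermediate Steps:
O(Z) = -12
w(Q, A) = -16*Q² (w(Q, A) = -8*(Q*Q + Q*Q) = -8*(Q² + Q²) = -16*Q²)
F(P, Y) = 6912 (F(P, Y) = -(-48)*(-12)² = -(-48)*144 = -3*(-2304) = 6912)
(1/(1115 + 680) + F(25, 33))² = (1/(1115 + 680) + 6912)² = (1/1795 + 6912)² = (12407041/1795)² = 153934666375681/3222025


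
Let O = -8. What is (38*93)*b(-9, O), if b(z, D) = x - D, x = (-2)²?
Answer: 42408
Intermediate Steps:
x = 4
b(z, D) = 4 - D
(38*93)*b(-9, O) = (38*93)*(4 - 1*(-8)) = 3534*(4 + 8) = 3534*12 = 42408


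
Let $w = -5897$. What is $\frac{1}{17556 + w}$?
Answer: $\frac{1}{11659} \approx 8.5771 \cdot 10^{-5}$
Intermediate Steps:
$\frac{1}{17556 + w} = \frac{1}{17556 - 5897} = \frac{1}{11659}$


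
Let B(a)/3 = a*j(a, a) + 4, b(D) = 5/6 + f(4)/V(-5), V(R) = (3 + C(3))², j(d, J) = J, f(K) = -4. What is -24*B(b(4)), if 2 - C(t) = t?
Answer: -290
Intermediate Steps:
C(t) = 2 - t
V(R) = 4 (V(R) = (3 + (2 - 1*3))² = (3 + (2 - 3))² = (3 - 1)² = 2² = 4)
b(D) = -⅙ (b(D) = 5/6 - 4/4 = 5*(⅙) - 4*¼ = ⅚ - 1 = -⅙)
B(a) = 12 + 3*a² (B(a) = 3*(a*a + 4) = 3*(a² + 4) = 3*(4 + a²) = 12 + 3*a²)
-24*B(b(4)) = -24*(12 + 3*(-⅙)²) = -24*(12 + 3*(1/36)) = -24*(12 + 1/12) = -24*145/12 = -290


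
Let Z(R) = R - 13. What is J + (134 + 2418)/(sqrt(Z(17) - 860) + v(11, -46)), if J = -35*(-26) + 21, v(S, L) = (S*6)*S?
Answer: 123339361/131983 - 1276*I*sqrt(214)/131983 ≈ 934.51 - 0.14143*I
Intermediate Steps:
Z(R) = -13 + R
v(S, L) = 6*S**2 (v(S, L) = (6*S)*S = 6*S**2)
J = 931 (J = 910 + 21 = 931)
J + (134 + 2418)/(sqrt(Z(17) - 860) + v(11, -46)) = 931 + (134 + 2418)/(sqrt((-13 + 17) - 860) + 6*11**2) = 931 + 2552/(sqrt(4 - 860) + 6*121) = 931 + 2552/(sqrt(-856) + 726) = 931 + 2552/(2*I*sqrt(214) + 726) = 931 + 2552/(726 + 2*I*sqrt(214))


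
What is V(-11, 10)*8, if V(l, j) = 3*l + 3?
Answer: -240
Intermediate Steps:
V(l, j) = 3 + 3*l
V(-11, 10)*8 = (3 + 3*(-11))*8 = (3 - 33)*8 = -30*8 = -240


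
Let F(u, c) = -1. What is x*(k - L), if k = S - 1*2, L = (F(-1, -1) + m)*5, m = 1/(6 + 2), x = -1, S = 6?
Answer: -67/8 ≈ -8.3750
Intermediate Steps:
m = ⅛ (m = 1/8 = ⅛ ≈ 0.12500)
L = -35/8 (L = (-1 + ⅛)*5 = -7/8*5 = -35/8 ≈ -4.3750)
k = 4 (k = 6 - 1*2 = 6 - 2 = 4)
x*(k - L) = -(4 - 1*(-35/8)) = -(4 + 35/8) = -1*67/8 = -67/8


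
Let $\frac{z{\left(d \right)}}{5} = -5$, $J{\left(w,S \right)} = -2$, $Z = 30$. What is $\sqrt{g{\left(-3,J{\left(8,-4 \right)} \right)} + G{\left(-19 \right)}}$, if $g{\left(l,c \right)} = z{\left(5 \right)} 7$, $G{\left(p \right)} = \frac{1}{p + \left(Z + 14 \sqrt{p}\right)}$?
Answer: $\sqrt{2} \sqrt{\frac{-962 - 1225 i \sqrt{19}}{11 + 14 i \sqrt{19}}} \approx 0.00059988 - 13.229 i$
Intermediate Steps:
$z{\left(d \right)} = -25$ ($z{\left(d \right)} = 5 \left(-5\right) = -25$)
$G{\left(p \right)} = \frac{1}{30 + p + 14 \sqrt{p}}$ ($G{\left(p \right)} = \frac{1}{p + \left(30 + 14 \sqrt{p}\right)} = \frac{1}{30 + p + 14 \sqrt{p}}$)
$g{\left(l,c \right)} = -175$ ($g{\left(l,c \right)} = \left(-25\right) 7 = -175$)
$\sqrt{g{\left(-3,J{\left(8,-4 \right)} \right)} + G{\left(-19 \right)}} = \sqrt{-175 + \frac{1}{30 - 19 + 14 \sqrt{-19}}} = \sqrt{-175 + \frac{1}{30 - 19 + 14 i \sqrt{19}}} = \sqrt{-175 + \frac{1}{11 + 14 i \sqrt{19}}}$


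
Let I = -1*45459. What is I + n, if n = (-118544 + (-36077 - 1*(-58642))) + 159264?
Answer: 17826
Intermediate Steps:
n = 63285 (n = (-118544 + (-36077 + 58642)) + 159264 = (-118544 + 22565) + 159264 = -95979 + 159264 = 63285)
I = -45459
I + n = -45459 + 63285 = 17826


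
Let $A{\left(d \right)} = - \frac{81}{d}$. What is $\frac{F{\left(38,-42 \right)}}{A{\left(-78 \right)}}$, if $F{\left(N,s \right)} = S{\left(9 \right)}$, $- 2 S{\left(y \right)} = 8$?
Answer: $- \frac{104}{27} \approx -3.8519$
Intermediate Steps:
$S{\left(y \right)} = -4$ ($S{\left(y \right)} = \left(- \frac{1}{2}\right) 8 = -4$)
$F{\left(N,s \right)} = -4$
$\frac{F{\left(38,-42 \right)}}{A{\left(-78 \right)}} = - \frac{4}{\left(-81\right) \frac{1}{-78}} = - \frac{4}{\left(-81\right) \left(- \frac{1}{78}\right)} = - \frac{4}{\frac{27}{26}} = \left(-4\right) \frac{26}{27} = - \frac{104}{27}$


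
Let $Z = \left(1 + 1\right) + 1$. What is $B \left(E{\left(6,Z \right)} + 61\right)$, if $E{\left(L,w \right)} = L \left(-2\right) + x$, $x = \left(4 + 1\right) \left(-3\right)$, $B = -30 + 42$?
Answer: $408$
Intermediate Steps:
$B = 12$
$x = -15$ ($x = 5 \left(-3\right) = -15$)
$Z = 3$ ($Z = 2 + 1 = 3$)
$E{\left(L,w \right)} = -15 - 2 L$ ($E{\left(L,w \right)} = L \left(-2\right) - 15 = - 2 L - 15 = -15 - 2 L$)
$B \left(E{\left(6,Z \right)} + 61\right) = 12 \left(\left(-15 - 12\right) + 61\right) = 12 \left(-27 + 61\right) = 12 \cdot 34 = 408$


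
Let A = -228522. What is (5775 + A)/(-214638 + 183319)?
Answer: 222747/31319 ≈ 7.1122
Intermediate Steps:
(5775 + A)/(-214638 + 183319) = (5775 - 228522)/(-214638 + 183319) = -222747/(-31319) = -222747*(-1/31319) = 222747/31319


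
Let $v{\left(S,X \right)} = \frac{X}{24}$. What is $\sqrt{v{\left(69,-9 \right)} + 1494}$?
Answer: $\frac{\sqrt{23898}}{4} \approx 38.647$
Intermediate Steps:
$v{\left(S,X \right)} = \frac{X}{24}$ ($v{\left(S,X \right)} = X \frac{1}{24} = \frac{X}{24}$)
$\sqrt{v{\left(69,-9 \right)} + 1494} = \sqrt{\frac{1}{24} \left(-9\right) + 1494} = \sqrt{- \frac{3}{8} + 1494} = \sqrt{\frac{11949}{8}} = \frac{\sqrt{23898}}{4}$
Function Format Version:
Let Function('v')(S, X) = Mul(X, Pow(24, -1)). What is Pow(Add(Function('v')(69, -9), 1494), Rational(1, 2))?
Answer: Mul(Rational(1, 4), Pow(23898, Rational(1, 2))) ≈ 38.647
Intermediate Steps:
Function('v')(S, X) = Mul(Rational(1, 24), X) (Function('v')(S, X) = Mul(X, Rational(1, 24)) = Mul(Rational(1, 24), X))
Pow(Add(Function('v')(69, -9), 1494), Rational(1, 2)) = Pow(Add(Mul(Rational(1, 24), -9), 1494), Rational(1, 2)) = Pow(Add(Rational(-3, 8), 1494), Rational(1, 2)) = Pow(Rational(11949, 8), Rational(1, 2)) = Mul(Rational(1, 4), Pow(23898, Rational(1, 2)))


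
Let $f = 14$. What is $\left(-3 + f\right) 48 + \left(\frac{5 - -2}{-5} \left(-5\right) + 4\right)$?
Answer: $539$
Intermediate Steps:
$\left(-3 + f\right) 48 + \left(\frac{5 - -2}{-5} \left(-5\right) + 4\right) = \left(-3 + 14\right) 48 + \left(\frac{5 - -2}{-5} \left(-5\right) + 4\right) = 11 \cdot 48 + \left(\left(5 + 2\right) \left(- \frac{1}{5}\right) \left(-5\right) + 4\right) = 528 + \left(7 \left(- \frac{1}{5}\right) \left(-5\right) + 4\right) = 528 + \left(\left(- \frac{7}{5}\right) \left(-5\right) + 4\right) = 528 + \left(7 + 4\right) = 528 + 11 = 539$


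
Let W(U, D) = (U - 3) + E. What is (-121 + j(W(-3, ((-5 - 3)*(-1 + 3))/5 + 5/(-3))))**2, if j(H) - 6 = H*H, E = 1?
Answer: 8100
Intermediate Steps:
W(U, D) = -2 + U (W(U, D) = (U - 3) + 1 = (-3 + U) + 1 = -2 + U)
j(H) = 6 + H**2 (j(H) = 6 + H*H = 6 + H**2)
(-121 + j(W(-3, ((-5 - 3)*(-1 + 3))/5 + 5/(-3))))**2 = (-121 + (6 + (-2 - 3)**2))**2 = (-121 + (6 + (-5)**2))**2 = (-121 + (6 + 25))**2 = (-121 + 31)**2 = (-90)**2 = 8100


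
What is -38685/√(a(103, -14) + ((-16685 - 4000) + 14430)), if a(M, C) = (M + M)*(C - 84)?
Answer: 38685*I*√26443/26443 ≈ 237.9*I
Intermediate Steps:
a(M, C) = 2*M*(-84 + C) (a(M, C) = (2*M)*(-84 + C) = 2*M*(-84 + C))
-38685/√(a(103, -14) + ((-16685 - 4000) + 14430)) = -38685/√(2*103*(-84 - 14) + ((-16685 - 4000) + 14430)) = -38685/√(2*103*(-98) + (-20685 + 14430)) = -38685/√(-20188 - 6255) = -38685*(-I*√26443/26443) = -(-38685)*I*√26443/26443 = 38685*I*√26443/26443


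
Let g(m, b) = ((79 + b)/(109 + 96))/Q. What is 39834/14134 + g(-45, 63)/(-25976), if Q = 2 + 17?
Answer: 5275213993/1871765620 ≈ 2.8183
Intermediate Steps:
Q = 19
g(m, b) = 79/3895 + b/3895 (g(m, b) = ((79 + b)/(109 + 96))/19 = ((79 + b)/205)*(1/19) = ((79 + b)*(1/205))*(1/19) = (79/205 + b/205)*(1/19) = 79/3895 + b/3895)
39834/14134 + g(-45, 63)/(-25976) = 39834/14134 + (79/3895 + (1/3895)*63)/(-25976) = 39834*(1/14134) + (79/3895 + 63/3895)*(-1/25976) = 19917/7067 + (142/3895)*(-1/25976) = 19917/7067 - 71/50588260 = 5275213993/1871765620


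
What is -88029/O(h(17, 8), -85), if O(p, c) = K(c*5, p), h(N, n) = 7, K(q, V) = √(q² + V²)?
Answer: -88029*√180674/180674 ≈ -207.10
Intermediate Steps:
K(q, V) = √(V² + q²)
O(p, c) = √(p² + 25*c²) (O(p, c) = √(p² + (c*5)²) = √(p² + (5*c)²) = √(p² + 25*c²))
-88029/O(h(17, 8), -85) = -88029/√(7² + 25*(-85)²) = -88029/√(49 + 25*7225) = -88029/√(49 + 180625) = -88029*√180674/180674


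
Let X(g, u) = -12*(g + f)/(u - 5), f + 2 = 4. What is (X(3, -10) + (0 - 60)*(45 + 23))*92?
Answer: -374992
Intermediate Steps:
f = 2 (f = -2 + 4 = 2)
X(g, u) = -12*(2 + g)/(-5 + u) (X(g, u) = -12*(g + 2)/(u - 5) = -12*(2 + g)/(-5 + u))
(X(3, -10) + (0 - 60)*(45 + 23))*92 = (12*(-2 - 1*3)/(-5 - 10) + (0 - 60)*(45 + 23))*92 = (12*(-2 - 3)/(-15) - 60*68)*92 = (12*(-1/15)*(-5) - 4080)*92 = (4 - 4080)*92 = -4076*92 = -374992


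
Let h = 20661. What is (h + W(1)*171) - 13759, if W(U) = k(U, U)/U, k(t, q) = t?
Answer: 7073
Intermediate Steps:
W(U) = 1 (W(U) = U/U = 1)
(h + W(1)*171) - 13759 = (20661 + 1*171) - 13759 = (20661 + 171) - 13759 = 20832 - 13759 = 7073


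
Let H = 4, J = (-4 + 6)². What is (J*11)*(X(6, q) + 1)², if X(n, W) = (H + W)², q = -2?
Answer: 1100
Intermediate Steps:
J = 4 (J = 2² = 4)
X(n, W) = (4 + W)²
(J*11)*(X(6, q) + 1)² = (4*11)*((4 - 2)² + 1)² = 44*(2² + 1)² = 44*(4 + 1)² = 44*5² = 44*25 = 1100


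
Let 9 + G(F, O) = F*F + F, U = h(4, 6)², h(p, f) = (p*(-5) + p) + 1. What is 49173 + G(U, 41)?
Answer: 100014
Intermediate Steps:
h(p, f) = 1 - 4*p (h(p, f) = (-5*p + p) + 1 = -4*p + 1 = 1 - 4*p)
U = 225 (U = (1 - 4*4)² = (1 - 16)² = (-15)² = 225)
G(F, O) = -9 + F + F² (G(F, O) = -9 + (F*F + F) = -9 + (F² + F) = -9 + (F + F²) = -9 + F + F²)
49173 + G(U, 41) = 49173 + (-9 + 225 + 225²) = 49173 + (-9 + 225 + 50625) = 49173 + 50841 = 100014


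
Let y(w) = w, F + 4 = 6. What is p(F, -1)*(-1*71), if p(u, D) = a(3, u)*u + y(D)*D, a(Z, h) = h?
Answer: -355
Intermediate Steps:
F = 2 (F = -4 + 6 = 2)
p(u, D) = D² + u² (p(u, D) = u*u + D*D = u² + D² = D² + u²)
p(F, -1)*(-1*71) = ((-1)² + 2²)*(-1*71) = (1 + 4)*(-71) = 5*(-71) = -355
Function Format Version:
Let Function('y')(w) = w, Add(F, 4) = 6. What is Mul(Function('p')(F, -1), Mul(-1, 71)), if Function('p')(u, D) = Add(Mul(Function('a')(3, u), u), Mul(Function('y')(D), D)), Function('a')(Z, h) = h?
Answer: -355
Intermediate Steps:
F = 2 (F = Add(-4, 6) = 2)
Function('p')(u, D) = Add(Pow(D, 2), Pow(u, 2)) (Function('p')(u, D) = Add(Mul(u, u), Mul(D, D)) = Add(Pow(u, 2), Pow(D, 2)) = Add(Pow(D, 2), Pow(u, 2)))
Mul(Function('p')(F, -1), Mul(-1, 71)) = Mul(Add(Pow(-1, 2), Pow(2, 2)), Mul(-1, 71)) = Mul(Add(1, 4), -71) = Mul(5, -71) = -355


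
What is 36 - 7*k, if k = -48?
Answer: 372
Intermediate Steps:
36 - 7*k = 36 - 7*(-48) = 36 + 336 = 372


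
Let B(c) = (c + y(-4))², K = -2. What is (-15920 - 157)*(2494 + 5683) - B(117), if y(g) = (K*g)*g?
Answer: -131468854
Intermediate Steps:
y(g) = -2*g² (y(g) = (-2*g)*g = -2*g²)
B(c) = (-32 + c)² (B(c) = (c - 2*(-4)²)² = (c - 2*16)² = (c - 32)² = (-32 + c)²)
(-15920 - 157)*(2494 + 5683) - B(117) = (-15920 - 157)*(2494 + 5683) - (-32 + 117)² = -16077*8177 - 1*85² = -131461629 - 1*7225 = -131461629 - 7225 = -131468854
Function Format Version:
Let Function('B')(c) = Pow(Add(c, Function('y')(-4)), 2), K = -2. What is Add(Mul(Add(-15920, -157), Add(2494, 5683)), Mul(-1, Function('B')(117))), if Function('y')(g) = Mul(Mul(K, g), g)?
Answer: -131468854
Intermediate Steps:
Function('y')(g) = Mul(-2, Pow(g, 2)) (Function('y')(g) = Mul(Mul(-2, g), g) = Mul(-2, Pow(g, 2)))
Function('B')(c) = Pow(Add(-32, c), 2) (Function('B')(c) = Pow(Add(c, Mul(-2, Pow(-4, 2))), 2) = Pow(Add(c, Mul(-2, 16)), 2) = Pow(Add(c, -32), 2) = Pow(Add(-32, c), 2))
Add(Mul(Add(-15920, -157), Add(2494, 5683)), Mul(-1, Function('B')(117))) = Add(Mul(Add(-15920, -157), Add(2494, 5683)), Mul(-1, Pow(Add(-32, 117), 2))) = Add(Mul(-16077, 8177), Mul(-1, Pow(85, 2))) = Add(-131461629, Mul(-1, 7225)) = Add(-131461629, -7225) = -131468854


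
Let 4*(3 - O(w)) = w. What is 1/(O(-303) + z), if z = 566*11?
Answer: 4/25219 ≈ 0.00015861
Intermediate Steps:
O(w) = 3 - w/4
z = 6226
1/(O(-303) + z) = 1/((3 - ¼*(-303)) + 6226) = 1/((3 + 303/4) + 6226) = 1/(315/4 + 6226) = 1/(25219/4) = 4/25219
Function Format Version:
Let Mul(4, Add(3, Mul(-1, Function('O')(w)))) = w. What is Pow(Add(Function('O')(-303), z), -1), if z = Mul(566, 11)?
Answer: Rational(4, 25219) ≈ 0.00015861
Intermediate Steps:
Function('O')(w) = Add(3, Mul(Rational(-1, 4), w))
z = 6226
Pow(Add(Function('O')(-303), z), -1) = Pow(Add(Add(3, Mul(Rational(-1, 4), -303)), 6226), -1) = Pow(Add(Add(3, Rational(303, 4)), 6226), -1) = Pow(Add(Rational(315, 4), 6226), -1) = Pow(Rational(25219, 4), -1) = Rational(4, 25219)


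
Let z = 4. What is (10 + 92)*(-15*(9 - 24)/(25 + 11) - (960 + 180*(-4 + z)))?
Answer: -194565/2 ≈ -97283.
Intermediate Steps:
(10 + 92)*(-15*(9 - 24)/(25 + 11) - (960 + 180*(-4 + z))) = (10 + 92)*(-15*(9 - 24)/(25 + 11) - (960 + 180*(-4 + 4))) = 102*(-15/(36/(-15)) - 60/(1/(3*0 + 16))) = 102*(-15/(36*(-1/15)) - 60/(1/(0 + 16))) = 102*(-15/(-12/5) - 60/(1/16)) = 102*(-15*(-5/12) - 60/1/16) = 102*(25/4 - 60*16) = 102*(25/4 - 960) = 102*(-3815/4) = -194565/2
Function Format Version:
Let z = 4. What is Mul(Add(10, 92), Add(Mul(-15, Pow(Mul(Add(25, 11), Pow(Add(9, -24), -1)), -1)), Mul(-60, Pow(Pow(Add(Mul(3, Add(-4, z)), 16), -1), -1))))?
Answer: Rational(-194565, 2) ≈ -97283.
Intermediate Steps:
Mul(Add(10, 92), Add(Mul(-15, Pow(Mul(Add(25, 11), Pow(Add(9, -24), -1)), -1)), Mul(-60, Pow(Pow(Add(Mul(3, Add(-4, z)), 16), -1), -1)))) = Mul(Add(10, 92), Add(Mul(-15, Pow(Mul(Add(25, 11), Pow(Add(9, -24), -1)), -1)), Mul(-60, Pow(Pow(Add(Mul(3, Add(-4, 4)), 16), -1), -1)))) = Mul(102, Add(Mul(-15, Pow(Mul(36, Pow(-15, -1)), -1)), Mul(-60, Pow(Pow(Add(Mul(3, 0), 16), -1), -1)))) = Mul(102, Add(Mul(-15, Pow(Mul(36, Rational(-1, 15)), -1)), Mul(-60, Pow(Pow(Add(0, 16), -1), -1)))) = Mul(102, Add(Mul(-15, Pow(Rational(-12, 5), -1)), Mul(-60, Pow(Pow(16, -1), -1)))) = Mul(102, Add(Mul(-15, Rational(-5, 12)), Mul(-60, Pow(Rational(1, 16), -1)))) = Mul(102, Add(Rational(25, 4), Mul(-60, 16))) = Mul(102, Add(Rational(25, 4), -960)) = Mul(102, Rational(-3815, 4)) = Rational(-194565, 2)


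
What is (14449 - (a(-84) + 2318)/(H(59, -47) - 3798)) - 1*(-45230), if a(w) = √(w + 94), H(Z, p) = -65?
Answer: 230542295/3863 + √10/3863 ≈ 59680.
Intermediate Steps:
a(w) = √(94 + w)
(14449 - (a(-84) + 2318)/(H(59, -47) - 3798)) - 1*(-45230) = (14449 - (√(94 - 84) + 2318)/(-65 - 3798)) - 1*(-45230) = (14449 - (√10 + 2318)/(-3863)) + 45230 = (14449 - (2318 + √10)*(-1)/3863) + 45230 = (14449 - (-2318/3863 - √10/3863)) + 45230 = (14449 + (2318/3863 + √10/3863)) + 45230 = (55818805/3863 + √10/3863) + 45230 = 230542295/3863 + √10/3863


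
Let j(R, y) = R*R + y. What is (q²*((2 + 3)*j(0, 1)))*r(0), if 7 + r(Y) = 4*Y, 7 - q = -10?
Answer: -10115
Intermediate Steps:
q = 17 (q = 7 - 1*(-10) = 7 + 10 = 17)
r(Y) = -7 + 4*Y
j(R, y) = y + R² (j(R, y) = R² + y = y + R²)
(q²*((2 + 3)*j(0, 1)))*r(0) = (17²*((2 + 3)*(1 + 0²)))*(-7 + 4*0) = (289*(5*(1 + 0)))*(-7 + 0) = (289*(5*1))*(-7) = (289*5)*(-7) = 1445*(-7) = -10115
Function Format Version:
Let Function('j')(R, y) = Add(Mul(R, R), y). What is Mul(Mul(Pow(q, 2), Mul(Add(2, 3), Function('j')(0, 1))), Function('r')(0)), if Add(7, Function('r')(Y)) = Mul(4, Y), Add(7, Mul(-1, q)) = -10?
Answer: -10115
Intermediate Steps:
q = 17 (q = Add(7, Mul(-1, -10)) = Add(7, 10) = 17)
Function('r')(Y) = Add(-7, Mul(4, Y))
Function('j')(R, y) = Add(y, Pow(R, 2)) (Function('j')(R, y) = Add(Pow(R, 2), y) = Add(y, Pow(R, 2)))
Mul(Mul(Pow(q, 2), Mul(Add(2, 3), Function('j')(0, 1))), Function('r')(0)) = Mul(Mul(Pow(17, 2), Mul(Add(2, 3), Add(1, Pow(0, 2)))), Add(-7, Mul(4, 0))) = Mul(Mul(289, Mul(5, Add(1, 0))), Add(-7, 0)) = Mul(Mul(289, Mul(5, 1)), -7) = Mul(Mul(289, 5), -7) = Mul(1445, -7) = -10115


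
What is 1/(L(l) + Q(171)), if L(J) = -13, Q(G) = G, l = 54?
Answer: 1/158 ≈ 0.0063291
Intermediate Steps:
1/(L(l) + Q(171)) = 1/(-13 + 171) = 1/158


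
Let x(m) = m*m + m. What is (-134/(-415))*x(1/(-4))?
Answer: -201/3320 ≈ -0.060542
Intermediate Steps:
x(m) = m + m² (x(m) = m² + m = m + m²)
(-134/(-415))*x(1/(-4)) = (-134/(-415))*((1 + 1/(-4))/(-4)) = (-134*(-1/415))*(-(1 - ¼)/4) = 134*(-¼*¾)/415 = (134/415)*(-3/16) = -201/3320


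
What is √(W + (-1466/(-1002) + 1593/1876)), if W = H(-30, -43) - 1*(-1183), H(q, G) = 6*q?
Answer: √222014883881301/469938 ≈ 31.707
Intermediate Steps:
W = 1003 (W = 6*(-30) - 1*(-1183) = -180 + 1183 = 1003)
√(W + (-1466/(-1002) + 1593/1876)) = √(1003 + (-1466/(-1002) + 1593/1876)) = √(1003 + (-1466*(-1/1002) + 1593*(1/1876))) = √(1003 + (733/501 + 1593/1876)) = √(1003 + 2173201/939876) = √(944868829/939876) = √222014883881301/469938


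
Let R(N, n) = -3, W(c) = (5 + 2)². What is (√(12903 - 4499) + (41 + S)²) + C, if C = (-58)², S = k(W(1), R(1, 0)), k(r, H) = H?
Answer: 4808 + 2*√2101 ≈ 4899.7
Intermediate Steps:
W(c) = 49 (W(c) = 7² = 49)
S = -3
C = 3364
(√(12903 - 4499) + (41 + S)²) + C = (√(12903 - 4499) + (41 - 3)²) + 3364 = (√8404 + 38²) + 3364 = (2*√2101 + 1444) + 3364 = (1444 + 2*√2101) + 3364 = 4808 + 2*√2101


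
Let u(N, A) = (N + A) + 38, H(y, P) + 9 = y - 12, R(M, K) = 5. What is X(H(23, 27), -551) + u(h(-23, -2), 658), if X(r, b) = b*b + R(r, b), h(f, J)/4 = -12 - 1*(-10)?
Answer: 304294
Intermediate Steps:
h(f, J) = -8 (h(f, J) = 4*(-12 - 1*(-10)) = 4*(-12 + 10) = 4*(-2) = -8)
H(y, P) = -21 + y (H(y, P) = -9 + (y - 12) = -9 + (-12 + y) = -21 + y)
u(N, A) = 38 + A + N (u(N, A) = (A + N) + 38 = 38 + A + N)
X(r, b) = 5 + b² (X(r, b) = b*b + 5 = b² + 5 = 5 + b²)
X(H(23, 27), -551) + u(h(-23, -2), 658) = (5 + (-551)²) + (38 + 658 - 8) = (5 + 303601) + 688 = 303606 + 688 = 304294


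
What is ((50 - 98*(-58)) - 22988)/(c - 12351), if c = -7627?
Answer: 8627/9989 ≈ 0.86365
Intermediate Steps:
((50 - 98*(-58)) - 22988)/(c - 12351) = ((50 - 98*(-58)) - 22988)/(-7627 - 12351) = ((50 + 5684) - 22988)/(-19978) = (5734 - 22988)*(-1/19978) = -17254*(-1/19978) = 8627/9989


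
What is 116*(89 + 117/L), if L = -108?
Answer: 30595/3 ≈ 10198.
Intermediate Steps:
116*(89 + 117/L) = 116*(89 + 117/(-108)) = 116*(89 + 117*(-1/108)) = 116*(89 - 13/12) = 116*(1055/12) = 30595/3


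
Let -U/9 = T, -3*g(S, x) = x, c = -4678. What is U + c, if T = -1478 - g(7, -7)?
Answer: 8645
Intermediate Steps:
g(S, x) = -x/3
T = -4441/3 (T = -1478 - (-1)*(-7)/3 = -1478 - 1*7/3 = -1478 - 7/3 = -4441/3 ≈ -1480.3)
U = 13323 (U = -9*(-4441/3) = 13323)
U + c = 13323 - 4678 = 8645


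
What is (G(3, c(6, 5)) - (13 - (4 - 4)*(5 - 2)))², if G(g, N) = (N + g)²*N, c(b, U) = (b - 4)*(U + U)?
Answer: 111661489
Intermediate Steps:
c(b, U) = 2*U*(-4 + b) (c(b, U) = (-4 + b)*(2*U) = 2*U*(-4 + b))
G(g, N) = N*(N + g)²
(G(3, c(6, 5)) - (13 - (4 - 4)*(5 - 2)))² = ((2*5*(-4 + 6))*(2*5*(-4 + 6) + 3)² - (13 - (4 - 4)*(5 - 2)))² = ((2*5*2)*(2*5*2 + 3)² - (13 - 0*3))² = (20*(20 + 3)² - (13 - 1*0))² = (20*23² - (13 + 0))² = (20*529 - 1*13)² = (10580 - 13)² = 10567² = 111661489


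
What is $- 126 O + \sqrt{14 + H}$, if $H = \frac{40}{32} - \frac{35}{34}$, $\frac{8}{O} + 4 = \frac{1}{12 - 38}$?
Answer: $\frac{1248}{5} + \frac{\sqrt{16439}}{34} \approx 253.37$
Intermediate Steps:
$O = - \frac{208}{105}$ ($O = \frac{8}{-4 + \frac{1}{12 - 38}} = \frac{8}{-4 + \frac{1}{-26}} = \frac{8}{-4 - \frac{1}{26}} = \frac{8}{- \frac{105}{26}} = 8 \left(- \frac{26}{105}\right) = - \frac{208}{105} \approx -1.981$)
$H = \frac{15}{68}$ ($H = 40 \cdot \frac{1}{32} - \frac{35}{34} = \frac{5}{4} - \frac{35}{34} = \frac{15}{68} \approx 0.22059$)
$- 126 O + \sqrt{14 + H} = \left(-126\right) \left(- \frac{208}{105}\right) + \sqrt{14 + \frac{15}{68}} = \frac{1248}{5} + \sqrt{\frac{967}{68}} = \frac{1248}{5} + \frac{\sqrt{16439}}{34}$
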